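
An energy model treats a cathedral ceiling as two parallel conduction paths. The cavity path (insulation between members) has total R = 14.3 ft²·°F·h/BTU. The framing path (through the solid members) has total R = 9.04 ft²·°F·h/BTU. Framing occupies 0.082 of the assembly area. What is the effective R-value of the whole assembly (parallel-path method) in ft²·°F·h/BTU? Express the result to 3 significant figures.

U_eff = 0.918/14.3 + 0.082/9.04 = 0.0642 + 0.009071 = 0.07327
R_eff = 1/U_eff = 13.65 ft²·°F·h/BTU

13.6 ft²·°F·h/BTU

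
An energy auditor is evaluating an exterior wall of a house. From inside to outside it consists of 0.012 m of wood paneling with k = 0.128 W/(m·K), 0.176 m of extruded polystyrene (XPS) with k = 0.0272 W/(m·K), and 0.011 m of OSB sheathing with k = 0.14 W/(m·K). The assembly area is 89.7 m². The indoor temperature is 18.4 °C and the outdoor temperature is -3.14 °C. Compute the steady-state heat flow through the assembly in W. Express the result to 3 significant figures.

291 W

0.012/0.128 = 0.09375
0.176/0.0272 = 6.471
0.011/0.14 = 0.07857
R_total = 0.09375 + 6.471 + 0.07857 = 6.643 m²·K/W
Q = A·ΔT/R = 89.7 × (18.4 − (-3.14)) / 6.643 = 290.9 W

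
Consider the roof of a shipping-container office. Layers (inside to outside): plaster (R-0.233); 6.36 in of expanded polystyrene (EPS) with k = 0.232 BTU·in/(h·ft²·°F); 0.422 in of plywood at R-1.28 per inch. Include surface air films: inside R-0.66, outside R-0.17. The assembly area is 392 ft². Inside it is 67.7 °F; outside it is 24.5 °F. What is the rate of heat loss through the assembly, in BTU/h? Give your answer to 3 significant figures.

584 BTU/h

6.36/0.232 = 27.41
0.422 × 1.28 = 0.5402
R_total = 0.66 + 0.233 + 27.41 + 0.5402 + 0.17 = 29.02 ft²·°F·h/BTU
Q = A·ΔT/R = 392 × (67.7 − 24.5) / 29.02 = 583.6 BTU/h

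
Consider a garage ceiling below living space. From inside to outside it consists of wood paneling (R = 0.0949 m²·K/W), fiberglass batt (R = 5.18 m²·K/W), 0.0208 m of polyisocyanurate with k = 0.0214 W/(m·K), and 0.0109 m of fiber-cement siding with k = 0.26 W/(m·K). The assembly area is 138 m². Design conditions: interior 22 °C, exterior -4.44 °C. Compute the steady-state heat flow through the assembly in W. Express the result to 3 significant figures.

580 W

0.0208/0.0214 = 0.972
0.0109/0.26 = 0.04192
R_total = 0.0949 + 5.18 + 0.972 + 0.04192 = 6.289 m²·K/W
Q = A·ΔT/R = 138 × (22 − (-4.44)) / 6.289 = 580.2 W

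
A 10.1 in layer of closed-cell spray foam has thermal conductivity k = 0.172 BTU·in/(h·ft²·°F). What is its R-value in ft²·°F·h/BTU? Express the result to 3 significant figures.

58.7 ft²·°F·h/BTU

R = L/k = 10.1/0.172 = 58.72 ft²·°F·h/BTU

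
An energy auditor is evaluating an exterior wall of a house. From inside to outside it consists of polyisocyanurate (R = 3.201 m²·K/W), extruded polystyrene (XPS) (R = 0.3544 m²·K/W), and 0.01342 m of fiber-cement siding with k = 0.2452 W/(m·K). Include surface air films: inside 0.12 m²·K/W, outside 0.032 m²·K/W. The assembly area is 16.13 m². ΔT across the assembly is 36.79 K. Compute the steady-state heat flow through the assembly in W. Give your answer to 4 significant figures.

0.01342/0.2452 = 0.054731
R_total = 0.12 + 3.201 + 0.3544 + 0.054731 + 0.032 = 3.7621 m²·K/W
Q = A·ΔT/R = 16.13 × 36.79 / 3.7621 = 157.74 W

157.7 W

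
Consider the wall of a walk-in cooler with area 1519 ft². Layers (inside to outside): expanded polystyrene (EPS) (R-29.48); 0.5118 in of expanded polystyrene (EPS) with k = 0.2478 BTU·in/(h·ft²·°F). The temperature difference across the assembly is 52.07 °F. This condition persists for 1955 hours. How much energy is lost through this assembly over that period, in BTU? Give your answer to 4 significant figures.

0.5118/0.2478 = 2.0654
R_total = 29.48 + 2.0654 = 31.545 ft²·°F·h/BTU
Q = 1519 × 52.07 / 31.545 = 2507.3 BTU/h
E = 2507.3 × 1955 = 4901800 BTU

4902000 BTU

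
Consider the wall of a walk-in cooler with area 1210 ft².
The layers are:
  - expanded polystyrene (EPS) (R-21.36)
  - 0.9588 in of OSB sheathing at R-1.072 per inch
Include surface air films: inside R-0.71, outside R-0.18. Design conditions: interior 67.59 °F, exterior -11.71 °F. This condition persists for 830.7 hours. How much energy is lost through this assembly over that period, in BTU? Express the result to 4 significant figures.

0.9588 × 1.072 = 1.0278
R_total = 0.71 + 21.36 + 1.0278 + 0.18 = 23.278 ft²·°F·h/BTU
Q = 1210 × (67.59 − (-11.71)) / 23.278 = 4122.1 BTU/h
E = 4122.1 × 830.7 = 3424200 BTU

3424000 BTU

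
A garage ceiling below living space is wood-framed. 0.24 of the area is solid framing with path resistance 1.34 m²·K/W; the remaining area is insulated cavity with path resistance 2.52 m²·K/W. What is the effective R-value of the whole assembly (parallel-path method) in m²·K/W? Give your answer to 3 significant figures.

U_eff = 0.76/2.52 + 0.24/1.34 = 0.3016 + 0.1791 = 0.4807
R_eff = 1/U_eff = 2.08 m²·K/W

2.08 m²·K/W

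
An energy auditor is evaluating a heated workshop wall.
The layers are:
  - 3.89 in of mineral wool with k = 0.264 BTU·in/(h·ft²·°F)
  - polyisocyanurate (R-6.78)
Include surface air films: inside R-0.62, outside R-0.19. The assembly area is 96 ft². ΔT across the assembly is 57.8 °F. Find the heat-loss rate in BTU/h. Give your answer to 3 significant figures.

3.89/0.264 = 14.73
R_total = 0.62 + 14.73 + 6.78 + 0.19 = 22.32 ft²·°F·h/BTU
Q = A·ΔT/R = 96 × 57.8 / 22.32 = 248.5 BTU/h

249 BTU/h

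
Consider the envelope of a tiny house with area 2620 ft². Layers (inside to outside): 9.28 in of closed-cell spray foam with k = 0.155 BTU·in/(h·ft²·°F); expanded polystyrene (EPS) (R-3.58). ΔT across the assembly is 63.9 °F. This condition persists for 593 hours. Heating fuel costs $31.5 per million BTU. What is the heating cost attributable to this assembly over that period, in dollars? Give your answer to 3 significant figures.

49.3 dollars

9.28/0.155 = 59.87
R_total = 59.87 + 3.58 = 63.45 ft²·°F·h/BTU
Q = 2620 × 63.9 / 63.45 = 2639 BTU/h
E = 2639 × 593 = 1565000 BTU
Cost = 1565000/10⁶ × 31.5 = $49.29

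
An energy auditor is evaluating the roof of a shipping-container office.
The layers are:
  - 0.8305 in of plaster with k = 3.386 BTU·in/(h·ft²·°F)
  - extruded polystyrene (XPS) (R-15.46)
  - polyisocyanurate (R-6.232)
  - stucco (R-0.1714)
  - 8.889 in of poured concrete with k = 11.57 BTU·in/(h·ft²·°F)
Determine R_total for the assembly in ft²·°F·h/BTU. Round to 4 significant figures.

0.8305/3.386 = 0.24527
8.889/11.57 = 0.76828
R_total = 0.24527 + 15.46 + 6.232 + 0.1714 + 0.76828 = 22.877 ft²·°F·h/BTU

22.88 ft²·°F·h/BTU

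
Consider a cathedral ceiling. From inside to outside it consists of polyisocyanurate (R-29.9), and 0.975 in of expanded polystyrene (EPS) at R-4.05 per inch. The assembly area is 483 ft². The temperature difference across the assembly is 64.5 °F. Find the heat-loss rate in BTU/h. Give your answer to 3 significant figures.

0.975 × 4.05 = 3.949
R_total = 29.9 + 3.949 = 33.85 ft²·°F·h/BTU
Q = A·ΔT/R = 483 × 64.5 / 33.85 = 920.4 BTU/h

920 BTU/h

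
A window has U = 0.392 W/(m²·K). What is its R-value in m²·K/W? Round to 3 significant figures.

2.55 m²·K/W

R = 1/U = 1/0.392 = 2.551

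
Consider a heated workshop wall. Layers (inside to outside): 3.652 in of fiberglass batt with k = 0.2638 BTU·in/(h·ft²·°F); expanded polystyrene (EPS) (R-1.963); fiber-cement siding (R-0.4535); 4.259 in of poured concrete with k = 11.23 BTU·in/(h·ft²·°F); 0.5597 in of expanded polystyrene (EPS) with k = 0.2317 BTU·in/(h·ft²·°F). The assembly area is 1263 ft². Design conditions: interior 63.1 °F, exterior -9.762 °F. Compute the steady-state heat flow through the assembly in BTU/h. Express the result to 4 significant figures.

3.652/0.2638 = 13.844
4.259/11.23 = 0.37925
0.5597/0.2317 = 2.4156
R_total = 13.844 + 1.963 + 0.4535 + 0.37925 + 2.4156 = 19.055 ft²·°F·h/BTU
Q = A·ΔT/R = 1263 × (63.1 − (-9.762)) / 19.055 = 4829.4 BTU/h

4829 BTU/h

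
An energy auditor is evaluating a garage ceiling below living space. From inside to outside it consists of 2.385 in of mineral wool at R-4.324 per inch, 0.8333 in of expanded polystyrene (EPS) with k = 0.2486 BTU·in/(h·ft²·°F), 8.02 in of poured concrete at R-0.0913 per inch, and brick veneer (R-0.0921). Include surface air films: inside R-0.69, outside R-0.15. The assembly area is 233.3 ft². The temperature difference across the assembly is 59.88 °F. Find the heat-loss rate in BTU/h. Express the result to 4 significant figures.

911.3 BTU/h

2.385 × 4.324 = 10.313
0.8333/0.2486 = 3.352
8.02 × 0.0913 = 0.73223
R_total = 0.69 + 10.313 + 3.352 + 0.73223 + 0.0921 + 0.15 = 15.329 ft²·°F·h/BTU
Q = A·ΔT/R = 233.3 × 59.88 / 15.329 = 911.34 BTU/h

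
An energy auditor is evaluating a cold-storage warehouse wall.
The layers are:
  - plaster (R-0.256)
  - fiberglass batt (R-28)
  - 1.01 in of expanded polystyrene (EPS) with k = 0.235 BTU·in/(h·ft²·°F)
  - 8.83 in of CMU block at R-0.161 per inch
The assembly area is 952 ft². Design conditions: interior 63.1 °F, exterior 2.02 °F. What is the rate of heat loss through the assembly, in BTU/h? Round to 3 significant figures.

1710 BTU/h

1.01/0.235 = 4.298
8.83 × 0.161 = 1.422
R_total = 0.256 + 28 + 4.298 + 1.422 = 33.98 ft²·°F·h/BTU
Q = A·ΔT/R = 952 × (63.1 − 2.02) / 33.98 = 1711 BTU/h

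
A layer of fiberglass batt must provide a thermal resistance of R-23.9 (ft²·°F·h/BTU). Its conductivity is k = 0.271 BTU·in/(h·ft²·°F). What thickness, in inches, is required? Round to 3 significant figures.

L = R × k = 23.9 × 0.271 = 6.477 in

6.48 in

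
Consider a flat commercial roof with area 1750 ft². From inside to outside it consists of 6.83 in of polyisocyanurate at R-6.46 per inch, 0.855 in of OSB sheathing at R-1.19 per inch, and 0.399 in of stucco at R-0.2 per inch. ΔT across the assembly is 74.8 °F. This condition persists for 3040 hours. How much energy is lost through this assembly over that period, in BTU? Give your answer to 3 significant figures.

8800000 BTU

6.83 × 6.46 = 44.12
0.855 × 1.19 = 1.017
0.399 × 0.2 = 0.0798
R_total = 44.12 + 1.017 + 0.0798 = 45.22 ft²·°F·h/BTU
Q = 1750 × 74.8 / 45.22 = 2895 BTU/h
E = 2895 × 3040 = 8800000 BTU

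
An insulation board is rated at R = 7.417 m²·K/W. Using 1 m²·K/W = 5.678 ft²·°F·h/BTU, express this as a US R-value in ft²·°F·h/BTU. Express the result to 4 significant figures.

R_US = 7.417 × 5.678 = 42.114

42.11 ft²·°F·h/BTU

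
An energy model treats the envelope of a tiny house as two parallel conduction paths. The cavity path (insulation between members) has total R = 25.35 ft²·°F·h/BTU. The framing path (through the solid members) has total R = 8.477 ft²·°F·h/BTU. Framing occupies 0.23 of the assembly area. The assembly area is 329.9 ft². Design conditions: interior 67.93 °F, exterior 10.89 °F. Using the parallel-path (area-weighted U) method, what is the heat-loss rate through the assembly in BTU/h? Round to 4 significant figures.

U_eff = 0.77/25.35 + 0.23/8.477 = 0.030375 + 0.027132 = 0.057507
R_eff = 1/U_eff = 17.389 ft²·°F·h/BTU
Q = 329.9 × (67.93 − 10.89) / 17.389 = 1082.1 BTU/h

1082 BTU/h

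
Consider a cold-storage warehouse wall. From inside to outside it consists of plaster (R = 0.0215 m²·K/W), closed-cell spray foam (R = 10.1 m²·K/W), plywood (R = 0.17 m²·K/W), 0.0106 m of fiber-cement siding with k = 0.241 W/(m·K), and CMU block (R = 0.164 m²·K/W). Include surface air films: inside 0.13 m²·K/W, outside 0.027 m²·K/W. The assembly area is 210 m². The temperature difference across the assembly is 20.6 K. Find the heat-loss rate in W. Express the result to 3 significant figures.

0.0106/0.241 = 0.04398
R_total = 0.13 + 0.0215 + 10.1 + 0.17 + 0.04398 + 0.164 + 0.027 = 10.66 m²·K/W
Q = A·ΔT/R = 210 × 20.6 / 10.66 = 406 W

406 W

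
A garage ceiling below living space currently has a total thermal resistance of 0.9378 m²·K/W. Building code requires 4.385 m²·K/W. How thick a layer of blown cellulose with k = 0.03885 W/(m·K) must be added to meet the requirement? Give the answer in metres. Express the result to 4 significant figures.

ΔR = 4.385 − 0.9378 = 3.4472 m²·K/W
L = ΔR × k = 3.4472 × 0.03885 = 0.13392 m

0.1339 m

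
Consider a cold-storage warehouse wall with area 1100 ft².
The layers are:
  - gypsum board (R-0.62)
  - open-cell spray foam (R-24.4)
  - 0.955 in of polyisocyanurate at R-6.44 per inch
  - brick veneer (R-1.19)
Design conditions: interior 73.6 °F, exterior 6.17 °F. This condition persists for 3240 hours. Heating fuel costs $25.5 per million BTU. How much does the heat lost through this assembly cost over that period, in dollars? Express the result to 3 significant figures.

189 dollars

0.955 × 6.44 = 6.15
R_total = 0.62 + 24.4 + 6.15 + 1.19 = 32.36 ft²·°F·h/BTU
Q = 1100 × (73.6 − 6.17) / 32.36 = 2292 BTU/h
E = 2292 × 3240 = 7426000 BTU
Cost = 7426000/10⁶ × 25.5 = $189.4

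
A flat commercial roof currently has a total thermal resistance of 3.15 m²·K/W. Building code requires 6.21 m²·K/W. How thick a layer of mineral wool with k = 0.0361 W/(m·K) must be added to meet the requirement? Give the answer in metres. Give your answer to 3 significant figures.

0.110 m

ΔR = 6.21 − 3.15 = 3.06 m²·K/W
L = ΔR × k = 3.06 × 0.0361 = 0.1105 m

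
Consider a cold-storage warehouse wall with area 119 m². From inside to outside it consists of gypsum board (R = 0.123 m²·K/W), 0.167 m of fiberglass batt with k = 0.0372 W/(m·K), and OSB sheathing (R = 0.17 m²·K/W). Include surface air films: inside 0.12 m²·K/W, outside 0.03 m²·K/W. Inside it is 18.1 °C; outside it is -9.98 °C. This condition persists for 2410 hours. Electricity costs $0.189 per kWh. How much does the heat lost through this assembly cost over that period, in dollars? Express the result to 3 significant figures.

309 dollars

0.167/0.0372 = 4.489
R_total = 0.12 + 0.123 + 4.489 + 0.17 + 0.03 = 4.932 m²·K/W
Q = 119 × (18.1 − (-9.98)) / 4.932 = 677.5 W
E = 677.5 W × 2410 h / 1000 = 1633 kWh
Cost = 1633 × 0.189 = $308.6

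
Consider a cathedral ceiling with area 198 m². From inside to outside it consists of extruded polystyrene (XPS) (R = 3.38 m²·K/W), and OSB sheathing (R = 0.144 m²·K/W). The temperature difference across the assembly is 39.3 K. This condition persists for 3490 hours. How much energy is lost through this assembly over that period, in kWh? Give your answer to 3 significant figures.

7710 kWh

R_total = 3.38 + 0.144 = 3.524 m²·K/W
Q = 198 × 39.3 / 3.524 = 2208 W
E = 2208 W × 3490 h / 1000 = 7706 kWh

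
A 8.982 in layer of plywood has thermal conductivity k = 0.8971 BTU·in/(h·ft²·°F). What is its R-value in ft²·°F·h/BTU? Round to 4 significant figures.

R = L/k = 8.982/0.8971 = 10.012 ft²·°F·h/BTU

10.01 ft²·°F·h/BTU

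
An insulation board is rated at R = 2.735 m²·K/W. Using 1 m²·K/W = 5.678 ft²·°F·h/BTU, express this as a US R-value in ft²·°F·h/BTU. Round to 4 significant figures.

15.53 ft²·°F·h/BTU

R_US = 2.735 × 5.678 = 15.529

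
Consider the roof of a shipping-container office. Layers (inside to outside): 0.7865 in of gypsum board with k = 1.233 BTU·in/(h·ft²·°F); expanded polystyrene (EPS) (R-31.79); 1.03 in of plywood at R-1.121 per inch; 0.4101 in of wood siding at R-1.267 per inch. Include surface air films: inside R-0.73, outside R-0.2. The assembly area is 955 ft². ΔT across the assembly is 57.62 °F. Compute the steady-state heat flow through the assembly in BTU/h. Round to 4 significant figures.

0.7865/1.233 = 0.63788
1.03 × 1.121 = 1.1546
0.4101 × 1.267 = 0.5196
R_total = 0.73 + 0.63788 + 31.79 + 1.1546 + 0.5196 + 0.2 = 35.032 ft²·°F·h/BTU
Q = A·ΔT/R = 955 × 57.62 / 35.032 = 1570.8 BTU/h

1571 BTU/h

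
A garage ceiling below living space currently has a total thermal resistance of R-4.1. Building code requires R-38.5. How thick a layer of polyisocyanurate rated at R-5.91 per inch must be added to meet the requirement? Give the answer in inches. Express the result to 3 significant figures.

ΔR = 38.5 − 4.1 = 34.4 ft²·°F·h/BTU
L = ΔR / (R/in) = 34.4/5.91 = 5.821 in

5.82 in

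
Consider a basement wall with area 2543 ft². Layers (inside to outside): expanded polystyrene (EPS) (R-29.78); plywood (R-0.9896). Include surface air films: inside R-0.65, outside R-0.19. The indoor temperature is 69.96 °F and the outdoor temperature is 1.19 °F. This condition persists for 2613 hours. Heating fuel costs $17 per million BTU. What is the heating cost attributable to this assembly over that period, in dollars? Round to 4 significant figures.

R_total = 0.65 + 29.78 + 0.9896 + 0.19 = 31.61 ft²·°F·h/BTU
Q = 2543 × (69.96 − 1.19) / 31.61 = 5532.6 BTU/h
E = 5532.6 × 2613 = 14457000 BTU
Cost = 14457000/10⁶ × 17 = $245.76

245.8 dollars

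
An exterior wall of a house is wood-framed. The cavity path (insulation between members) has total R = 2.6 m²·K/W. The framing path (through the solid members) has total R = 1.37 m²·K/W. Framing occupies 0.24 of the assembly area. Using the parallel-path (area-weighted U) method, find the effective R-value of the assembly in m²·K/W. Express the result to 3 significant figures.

U_eff = 0.76/2.6 + 0.24/1.37 = 0.2923 + 0.1752 = 0.4675
R_eff = 1/U_eff = 2.139 m²·K/W

2.14 m²·K/W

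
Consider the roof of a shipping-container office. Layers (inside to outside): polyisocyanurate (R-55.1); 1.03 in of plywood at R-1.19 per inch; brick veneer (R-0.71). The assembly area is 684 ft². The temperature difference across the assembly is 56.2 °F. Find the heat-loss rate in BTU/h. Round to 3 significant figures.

1.03 × 1.19 = 1.226
R_total = 55.1 + 1.226 + 0.71 = 57.04 ft²·°F·h/BTU
Q = A·ΔT/R = 684 × 56.2 / 57.04 = 674 BTU/h

674 BTU/h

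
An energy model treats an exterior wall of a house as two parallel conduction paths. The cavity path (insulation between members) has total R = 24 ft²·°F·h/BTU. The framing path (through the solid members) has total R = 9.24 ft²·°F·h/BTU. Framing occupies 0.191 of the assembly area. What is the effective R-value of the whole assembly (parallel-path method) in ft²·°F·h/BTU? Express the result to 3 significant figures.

18.4 ft²·°F·h/BTU

U_eff = 0.809/24 + 0.191/9.24 = 0.03371 + 0.02067 = 0.05438
R_eff = 1/U_eff = 18.39 ft²·°F·h/BTU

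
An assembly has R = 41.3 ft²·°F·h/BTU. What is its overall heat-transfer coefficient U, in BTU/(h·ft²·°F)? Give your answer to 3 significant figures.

U = 1/R = 1/41.3 = 0.02421

0.0242 BTU/(h·ft²·°F)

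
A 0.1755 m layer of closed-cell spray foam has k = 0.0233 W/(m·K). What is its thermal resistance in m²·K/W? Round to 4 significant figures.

R = L/k = 0.1755/0.0233 = 7.5322 m²·K/W

7.532 m²·K/W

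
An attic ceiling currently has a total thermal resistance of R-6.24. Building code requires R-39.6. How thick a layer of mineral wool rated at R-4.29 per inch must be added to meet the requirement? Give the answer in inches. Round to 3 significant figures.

ΔR = 39.6 − 6.24 = 33.36 ft²·°F·h/BTU
L = ΔR / (R/in) = 33.36/4.29 = 7.776 in

7.78 in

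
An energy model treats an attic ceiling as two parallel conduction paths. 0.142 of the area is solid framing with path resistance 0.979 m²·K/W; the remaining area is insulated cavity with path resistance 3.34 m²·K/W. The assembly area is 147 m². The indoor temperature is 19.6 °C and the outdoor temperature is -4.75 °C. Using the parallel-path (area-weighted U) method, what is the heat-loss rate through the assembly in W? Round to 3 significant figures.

1440 W

U_eff = 0.858/3.34 + 0.142/0.979 = 0.2569 + 0.145 = 0.4019
R_eff = 1/U_eff = 2.488 m²·K/W
Q = 147 × (19.6 − (-4.75)) / 2.488 = 1439 W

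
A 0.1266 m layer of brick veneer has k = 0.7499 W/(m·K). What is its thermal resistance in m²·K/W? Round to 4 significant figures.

0.1688 m²·K/W

R = L/k = 0.1266/0.7499 = 0.16882 m²·K/W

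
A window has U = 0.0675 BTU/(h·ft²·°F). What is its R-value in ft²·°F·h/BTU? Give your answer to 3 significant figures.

14.8 ft²·°F·h/BTU

R = 1/U = 1/0.0675 = 14.81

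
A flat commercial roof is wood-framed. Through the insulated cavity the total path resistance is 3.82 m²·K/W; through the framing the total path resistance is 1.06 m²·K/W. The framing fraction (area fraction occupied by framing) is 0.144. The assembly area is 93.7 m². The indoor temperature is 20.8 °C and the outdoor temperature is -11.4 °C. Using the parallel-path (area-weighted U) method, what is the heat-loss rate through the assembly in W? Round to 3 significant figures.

1090 W

U_eff = 0.856/3.82 + 0.144/1.06 = 0.2241 + 0.1358 = 0.3599
R_eff = 1/U_eff = 2.778 m²·K/W
Q = 93.7 × (20.8 − (-11.4)) / 2.778 = 1086 W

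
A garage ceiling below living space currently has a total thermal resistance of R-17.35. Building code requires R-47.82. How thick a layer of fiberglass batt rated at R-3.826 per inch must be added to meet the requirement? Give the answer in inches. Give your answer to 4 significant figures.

ΔR = 47.82 − 17.35 = 30.47 ft²·°F·h/BTU
L = ΔR / (R/in) = 30.47/3.826 = 7.9639 in

7.964 in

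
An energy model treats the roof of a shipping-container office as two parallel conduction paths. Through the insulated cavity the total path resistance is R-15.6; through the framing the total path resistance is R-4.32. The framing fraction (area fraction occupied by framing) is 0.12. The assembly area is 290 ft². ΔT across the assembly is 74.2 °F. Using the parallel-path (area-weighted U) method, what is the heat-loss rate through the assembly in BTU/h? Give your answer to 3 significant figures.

U_eff = 0.88/15.6 + 0.12/4.32 = 0.05641 + 0.02778 = 0.08419
R_eff = 1/U_eff = 11.88 ft²·°F·h/BTU
Q = 290 × 74.2 / 11.88 = 1812 BTU/h

1810 BTU/h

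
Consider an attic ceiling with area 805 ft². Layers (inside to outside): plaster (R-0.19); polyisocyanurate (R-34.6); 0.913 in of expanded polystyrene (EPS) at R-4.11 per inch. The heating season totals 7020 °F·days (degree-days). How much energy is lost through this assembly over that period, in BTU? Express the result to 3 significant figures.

3520000 BTU

0.913 × 4.11 = 3.752
R_total = 0.19 + 34.6 + 3.752 = 38.54 ft²·°F·h/BTU
E = A × HDD × 24 / R = 805 × 7020 × 24 / 38.54 = 3519000 BTU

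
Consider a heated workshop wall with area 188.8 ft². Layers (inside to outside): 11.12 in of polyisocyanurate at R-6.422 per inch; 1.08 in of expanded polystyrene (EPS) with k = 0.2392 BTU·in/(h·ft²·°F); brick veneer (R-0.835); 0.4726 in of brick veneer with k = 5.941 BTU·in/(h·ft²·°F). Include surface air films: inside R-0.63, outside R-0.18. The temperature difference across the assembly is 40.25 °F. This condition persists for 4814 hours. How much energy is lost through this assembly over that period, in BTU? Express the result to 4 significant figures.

11.12 × 6.422 = 71.413
1.08/0.2392 = 4.5151
0.4726/5.941 = 0.079549
R_total = 0.63 + 71.413 + 4.5151 + 0.835 + 0.079549 + 0.18 = 77.652 ft²·°F·h/BTU
Q = 188.8 × 40.25 / 77.652 = 97.862 BTU/h
E = 97.862 × 4814 = 471110 BTU

471100 BTU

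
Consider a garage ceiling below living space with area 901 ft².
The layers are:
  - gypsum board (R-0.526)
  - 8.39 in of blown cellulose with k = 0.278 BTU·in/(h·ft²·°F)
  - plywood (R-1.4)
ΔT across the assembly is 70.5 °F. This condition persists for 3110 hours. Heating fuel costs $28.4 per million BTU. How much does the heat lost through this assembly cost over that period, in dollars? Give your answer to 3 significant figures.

8.39/0.278 = 30.18
R_total = 0.526 + 30.18 + 1.4 = 32.11 ft²·°F·h/BTU
Q = 901 × 70.5 / 32.11 = 1978 BTU/h
E = 1978 × 3110 = 6153000 BTU
Cost = 6153000/10⁶ × 28.4 = $174.7

175 dollars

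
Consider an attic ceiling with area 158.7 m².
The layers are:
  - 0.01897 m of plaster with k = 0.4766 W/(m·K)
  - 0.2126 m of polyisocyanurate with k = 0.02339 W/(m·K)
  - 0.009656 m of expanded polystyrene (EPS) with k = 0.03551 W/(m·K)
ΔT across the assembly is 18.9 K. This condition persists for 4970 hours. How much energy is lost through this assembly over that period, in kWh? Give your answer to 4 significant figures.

1586 kWh

0.01897/0.4766 = 0.039803
0.2126/0.02339 = 9.0894
0.009656/0.03551 = 0.27192
R_total = 0.039803 + 9.0894 + 0.27192 = 9.4011 m²·K/W
Q = 158.7 × 18.9 / 9.4011 = 319.05 W
E = 319.05 W × 4970 h / 1000 = 1585.7 kWh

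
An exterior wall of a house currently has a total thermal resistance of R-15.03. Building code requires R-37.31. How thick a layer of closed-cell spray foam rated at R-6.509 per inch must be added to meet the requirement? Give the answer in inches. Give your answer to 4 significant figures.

ΔR = 37.31 − 15.03 = 22.28 ft²·°F·h/BTU
L = ΔR / (R/in) = 22.28/6.509 = 3.423 in

3.423 in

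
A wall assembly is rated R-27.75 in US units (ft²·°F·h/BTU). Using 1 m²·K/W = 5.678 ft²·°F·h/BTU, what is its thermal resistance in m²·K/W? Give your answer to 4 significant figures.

4.887 m²·K/W

R_SI = 27.75/5.678 = 4.8873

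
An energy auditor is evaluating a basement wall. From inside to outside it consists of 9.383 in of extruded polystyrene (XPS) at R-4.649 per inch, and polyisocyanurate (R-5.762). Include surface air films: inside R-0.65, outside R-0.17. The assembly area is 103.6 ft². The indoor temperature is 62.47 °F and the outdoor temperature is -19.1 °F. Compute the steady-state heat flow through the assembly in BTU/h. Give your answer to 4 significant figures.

9.383 × 4.649 = 43.622
R_total = 0.65 + 43.622 + 5.762 + 0.17 = 50.204 ft²·°F·h/BTU
Q = A·ΔT/R = 103.6 × (62.47 − (-19.1)) / 50.204 = 168.33 BTU/h

168.3 BTU/h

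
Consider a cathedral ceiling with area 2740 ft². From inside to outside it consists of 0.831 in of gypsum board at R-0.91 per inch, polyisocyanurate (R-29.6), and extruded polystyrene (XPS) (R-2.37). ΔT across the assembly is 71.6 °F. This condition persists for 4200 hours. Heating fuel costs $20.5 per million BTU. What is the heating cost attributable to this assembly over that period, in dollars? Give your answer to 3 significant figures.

0.831 × 0.91 = 0.7562
R_total = 0.7562 + 29.6 + 2.37 = 32.73 ft²·°F·h/BTU
Q = 2740 × 71.6 / 32.73 = 5995 BTU/h
E = 5995 × 4200 = 25180000 BTU
Cost = 25180000/10⁶ × 20.5 = $516.1

516 dollars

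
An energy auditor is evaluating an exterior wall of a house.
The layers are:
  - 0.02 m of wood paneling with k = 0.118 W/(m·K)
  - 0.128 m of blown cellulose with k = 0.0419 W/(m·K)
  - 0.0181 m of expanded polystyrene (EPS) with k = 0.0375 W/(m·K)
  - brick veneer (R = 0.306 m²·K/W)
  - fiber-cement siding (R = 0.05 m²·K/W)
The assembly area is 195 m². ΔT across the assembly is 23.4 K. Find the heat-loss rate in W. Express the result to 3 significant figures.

1120 W

0.02/0.118 = 0.1695
0.128/0.0419 = 3.055
0.0181/0.0375 = 0.4827
R_total = 0.1695 + 3.055 + 0.4827 + 0.306 + 0.05 = 4.063 m²·K/W
Q = A·ΔT/R = 195 × 23.4 / 4.063 = 1123 W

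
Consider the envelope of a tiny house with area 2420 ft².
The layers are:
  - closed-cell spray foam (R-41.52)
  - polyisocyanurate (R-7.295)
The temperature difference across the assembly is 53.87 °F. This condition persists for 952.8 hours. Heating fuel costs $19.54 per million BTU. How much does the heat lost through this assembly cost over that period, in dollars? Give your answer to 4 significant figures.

R_total = 41.52 + 7.295 = 48.815 ft²·°F·h/BTU
Q = 2420 × 53.87 / 48.815 = 2670.6 BTU/h
E = 2670.6 × 952.8 = 2544500 BTU
Cost = 2544500/10⁶ × 19.54 = $49.72

49.72 dollars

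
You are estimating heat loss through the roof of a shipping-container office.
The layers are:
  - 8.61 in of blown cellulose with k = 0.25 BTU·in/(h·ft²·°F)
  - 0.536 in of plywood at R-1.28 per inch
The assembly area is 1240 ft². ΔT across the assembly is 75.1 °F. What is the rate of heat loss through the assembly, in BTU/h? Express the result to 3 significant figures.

2650 BTU/h

8.61/0.25 = 34.44
0.536 × 1.28 = 0.6861
R_total = 34.44 + 0.6861 = 35.13 ft²·°F·h/BTU
Q = A·ΔT/R = 1240 × 75.1 / 35.13 = 2651 BTU/h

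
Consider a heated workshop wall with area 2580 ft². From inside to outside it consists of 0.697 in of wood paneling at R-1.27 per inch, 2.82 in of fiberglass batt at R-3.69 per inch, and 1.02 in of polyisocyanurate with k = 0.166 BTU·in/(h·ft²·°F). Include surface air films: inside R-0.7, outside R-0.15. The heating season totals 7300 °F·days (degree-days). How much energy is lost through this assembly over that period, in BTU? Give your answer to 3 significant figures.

24700000 BTU

0.697 × 1.27 = 0.8852
2.82 × 3.69 = 10.41
1.02/0.166 = 6.145
R_total = 0.7 + 0.8852 + 10.41 + 6.145 + 0.15 = 18.29 ft²·°F·h/BTU
E = A × HDD × 24 / R = 2580 × 7300 × 24 / 18.29 = 24720000 BTU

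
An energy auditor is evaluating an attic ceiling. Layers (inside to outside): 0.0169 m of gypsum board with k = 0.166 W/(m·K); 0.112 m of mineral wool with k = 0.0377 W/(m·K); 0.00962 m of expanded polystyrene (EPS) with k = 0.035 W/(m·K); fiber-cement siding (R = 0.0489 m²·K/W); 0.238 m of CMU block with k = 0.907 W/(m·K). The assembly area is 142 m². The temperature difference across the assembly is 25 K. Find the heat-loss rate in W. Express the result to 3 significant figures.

970 W

0.0169/0.166 = 0.1018
0.112/0.0377 = 2.971
0.00962/0.035 = 0.2749
0.238/0.907 = 0.2624
R_total = 0.1018 + 2.971 + 0.2749 + 0.0489 + 0.2624 = 3.659 m²·K/W
Q = A·ΔT/R = 142 × 25 / 3.659 = 970.3 W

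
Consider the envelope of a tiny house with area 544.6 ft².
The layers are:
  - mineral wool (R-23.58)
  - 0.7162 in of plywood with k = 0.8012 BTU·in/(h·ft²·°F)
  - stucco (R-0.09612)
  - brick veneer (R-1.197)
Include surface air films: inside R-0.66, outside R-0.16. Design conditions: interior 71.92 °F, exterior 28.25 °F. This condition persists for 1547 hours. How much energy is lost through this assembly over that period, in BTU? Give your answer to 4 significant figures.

0.7162/0.8012 = 0.89391
R_total = 0.66 + 23.58 + 0.89391 + 0.09612 + 1.197 + 0.16 = 26.587 ft²·°F·h/BTU
Q = 544.6 × (71.92 − 28.25) / 26.587 = 894.52 BTU/h
E = 894.52 × 1547 = 1383800 BTU

1384000 BTU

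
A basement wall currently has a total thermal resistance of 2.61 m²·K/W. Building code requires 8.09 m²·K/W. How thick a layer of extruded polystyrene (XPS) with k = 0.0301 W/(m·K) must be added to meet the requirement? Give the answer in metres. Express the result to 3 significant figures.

0.165 m

ΔR = 8.09 − 2.61 = 5.48 m²·K/W
L = ΔR × k = 5.48 × 0.0301 = 0.1649 m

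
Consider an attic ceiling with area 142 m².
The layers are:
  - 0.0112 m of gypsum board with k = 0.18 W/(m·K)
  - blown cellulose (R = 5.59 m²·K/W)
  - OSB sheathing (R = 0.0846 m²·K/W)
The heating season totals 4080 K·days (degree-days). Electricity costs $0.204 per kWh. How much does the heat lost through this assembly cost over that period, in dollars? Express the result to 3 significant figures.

494 dollars

0.0112/0.18 = 0.06222
R_total = 0.06222 + 5.59 + 0.0846 = 5.737 m²·K/W
E = A × HDD × 24 / R / 1000 = 142 × 4080 × 24 / 5.737 / 1000 = 2424 kWh
Cost = 2424 × 0.204 = $494.4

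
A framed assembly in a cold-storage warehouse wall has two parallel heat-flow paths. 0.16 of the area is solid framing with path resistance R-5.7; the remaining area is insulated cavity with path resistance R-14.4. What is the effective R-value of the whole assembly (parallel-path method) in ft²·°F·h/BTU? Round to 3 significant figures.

11.6 ft²·°F·h/BTU

U_eff = 0.84/14.4 + 0.16/5.7 = 0.05833 + 0.02807 = 0.0864
R_eff = 1/U_eff = 11.57 ft²·°F·h/BTU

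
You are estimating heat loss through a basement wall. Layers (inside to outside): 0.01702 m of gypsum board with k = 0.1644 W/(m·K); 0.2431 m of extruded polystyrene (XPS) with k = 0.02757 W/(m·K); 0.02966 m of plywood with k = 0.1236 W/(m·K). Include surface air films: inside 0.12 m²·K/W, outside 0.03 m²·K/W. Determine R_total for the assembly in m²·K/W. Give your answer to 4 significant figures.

9.311 m²·K/W

0.01702/0.1644 = 0.10353
0.2431/0.02757 = 8.8176
0.02966/0.1236 = 0.23997
R_total = 0.12 + 0.10353 + 8.8176 + 0.23997 + 0.03 = 9.3111 m²·K/W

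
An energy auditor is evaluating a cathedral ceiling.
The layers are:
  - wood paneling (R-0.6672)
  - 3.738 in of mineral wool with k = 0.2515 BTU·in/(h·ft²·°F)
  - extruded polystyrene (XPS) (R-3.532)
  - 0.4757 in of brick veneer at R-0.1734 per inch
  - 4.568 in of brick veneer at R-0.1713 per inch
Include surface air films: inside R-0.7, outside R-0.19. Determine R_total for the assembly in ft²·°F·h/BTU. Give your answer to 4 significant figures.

20.82 ft²·°F·h/BTU

3.738/0.2515 = 14.863
0.4757 × 0.1734 = 0.082486
4.568 × 0.1713 = 0.7825
R_total = 0.7 + 0.6672 + 14.863 + 3.532 + 0.082486 + 0.7825 + 0.19 = 20.817 ft²·°F·h/BTU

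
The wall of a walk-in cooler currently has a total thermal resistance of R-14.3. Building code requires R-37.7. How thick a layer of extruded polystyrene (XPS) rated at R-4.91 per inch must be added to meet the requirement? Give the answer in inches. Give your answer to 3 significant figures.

4.77 in

ΔR = 37.7 − 14.3 = 23.4 ft²·°F·h/BTU
L = ΔR / (R/in) = 23.4/4.91 = 4.766 in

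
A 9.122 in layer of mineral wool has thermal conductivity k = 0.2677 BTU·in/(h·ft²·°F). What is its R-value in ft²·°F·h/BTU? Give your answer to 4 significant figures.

34.08 ft²·°F·h/BTU

R = L/k = 9.122/0.2677 = 34.075 ft²·°F·h/BTU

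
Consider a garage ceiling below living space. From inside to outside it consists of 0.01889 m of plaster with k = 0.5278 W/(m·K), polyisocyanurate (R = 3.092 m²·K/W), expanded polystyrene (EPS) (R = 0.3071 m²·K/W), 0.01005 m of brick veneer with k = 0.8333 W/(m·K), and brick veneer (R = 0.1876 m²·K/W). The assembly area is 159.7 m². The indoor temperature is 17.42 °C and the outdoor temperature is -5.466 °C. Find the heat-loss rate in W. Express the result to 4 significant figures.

0.01889/0.5278 = 0.03579
0.01005/0.8333 = 0.01206
R_total = 0.03579 + 3.092 + 0.3071 + 0.01206 + 0.1876 = 3.6346 m²·K/W
Q = A·ΔT/R = 159.7 × (17.42 − (-5.466)) / 3.6346 = 1005.6 W

1006 W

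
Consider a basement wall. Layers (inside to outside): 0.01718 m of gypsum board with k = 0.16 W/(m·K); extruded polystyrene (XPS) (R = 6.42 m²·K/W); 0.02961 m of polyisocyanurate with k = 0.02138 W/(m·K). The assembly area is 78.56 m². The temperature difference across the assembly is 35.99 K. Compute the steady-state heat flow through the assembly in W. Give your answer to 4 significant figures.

0.01718/0.16 = 0.10737
0.02961/0.02138 = 1.3849
R_total = 0.10737 + 6.42 + 1.3849 = 7.9123 m²·K/W
Q = A·ΔT/R = 78.56 × 35.99 / 7.9123 = 357.34 W

357.3 W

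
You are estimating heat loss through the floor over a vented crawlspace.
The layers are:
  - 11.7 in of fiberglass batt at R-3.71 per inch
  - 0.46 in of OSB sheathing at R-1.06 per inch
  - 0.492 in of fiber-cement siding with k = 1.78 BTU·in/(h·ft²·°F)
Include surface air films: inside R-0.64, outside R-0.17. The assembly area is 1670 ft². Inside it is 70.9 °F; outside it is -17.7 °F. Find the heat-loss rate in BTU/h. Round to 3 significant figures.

11.7 × 3.71 = 43.41
0.46 × 1.06 = 0.4876
0.492/1.78 = 0.2764
R_total = 0.64 + 43.41 + 0.4876 + 0.2764 + 0.17 = 44.98 ft²·°F·h/BTU
Q = A·ΔT/R = 1670 × (70.9 − (-17.7)) / 44.98 = 3289 BTU/h

3290 BTU/h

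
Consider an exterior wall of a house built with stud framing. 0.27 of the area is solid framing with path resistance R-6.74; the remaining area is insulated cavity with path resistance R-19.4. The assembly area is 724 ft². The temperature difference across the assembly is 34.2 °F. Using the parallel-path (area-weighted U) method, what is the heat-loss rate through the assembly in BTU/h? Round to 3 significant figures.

U_eff = 0.73/19.4 + 0.27/6.74 = 0.03763 + 0.04006 = 0.07769
R_eff = 1/U_eff = 12.87 ft²·°F·h/BTU
Q = 724 × 34.2 / 12.87 = 1924 BTU/h

1920 BTU/h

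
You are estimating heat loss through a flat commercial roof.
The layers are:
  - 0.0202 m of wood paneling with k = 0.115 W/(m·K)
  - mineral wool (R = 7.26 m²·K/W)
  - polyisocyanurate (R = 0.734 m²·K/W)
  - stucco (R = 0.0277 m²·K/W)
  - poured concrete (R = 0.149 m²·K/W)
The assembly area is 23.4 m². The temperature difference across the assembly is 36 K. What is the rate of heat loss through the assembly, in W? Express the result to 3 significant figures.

0.0202/0.115 = 0.1757
R_total = 0.1757 + 7.26 + 0.734 + 0.0277 + 0.149 = 8.346 m²·K/W
Q = A·ΔT/R = 23.4 × 36 / 8.346 = 100.9 W

101 W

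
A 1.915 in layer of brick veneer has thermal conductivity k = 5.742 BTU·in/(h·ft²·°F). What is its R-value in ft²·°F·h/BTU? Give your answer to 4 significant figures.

0.3335 ft²·°F·h/BTU

R = L/k = 1.915/5.742 = 0.33351 ft²·°F·h/BTU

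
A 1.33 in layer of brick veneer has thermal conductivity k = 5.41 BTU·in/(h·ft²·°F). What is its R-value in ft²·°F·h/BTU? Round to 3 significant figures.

R = L/k = 1.33/5.41 = 0.2458 ft²·°F·h/BTU

0.246 ft²·°F·h/BTU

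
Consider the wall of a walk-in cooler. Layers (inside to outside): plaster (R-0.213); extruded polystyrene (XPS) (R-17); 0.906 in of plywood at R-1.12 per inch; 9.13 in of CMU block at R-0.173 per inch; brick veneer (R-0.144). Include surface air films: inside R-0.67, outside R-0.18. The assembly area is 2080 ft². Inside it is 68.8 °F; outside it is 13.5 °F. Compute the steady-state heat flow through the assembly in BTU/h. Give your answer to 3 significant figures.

5530 BTU/h

0.906 × 1.12 = 1.015
9.13 × 0.173 = 1.579
R_total = 0.67 + 0.213 + 17 + 1.015 + 1.579 + 0.144 + 0.18 = 20.8 ft²·°F·h/BTU
Q = A·ΔT/R = 2080 × (68.8 − 13.5) / 20.8 = 5530 BTU/h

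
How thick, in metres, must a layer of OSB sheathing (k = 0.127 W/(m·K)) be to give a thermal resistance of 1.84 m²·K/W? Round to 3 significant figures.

0.234 m

L = R·k = 1.84 × 0.127 = 0.2337 m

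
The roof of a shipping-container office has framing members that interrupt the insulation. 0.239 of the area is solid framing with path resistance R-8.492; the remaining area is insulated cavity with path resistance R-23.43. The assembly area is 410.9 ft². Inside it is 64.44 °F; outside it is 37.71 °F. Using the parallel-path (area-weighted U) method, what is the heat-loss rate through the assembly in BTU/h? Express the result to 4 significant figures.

U_eff = 0.761/23.43 + 0.239/8.492 = 0.03248 + 0.028144 = 0.060624
R_eff = 1/U_eff = 16.495 ft²·°F·h/BTU
Q = 410.9 × (64.44 − 37.71) / 16.495 = 665.85 BTU/h

665.9 BTU/h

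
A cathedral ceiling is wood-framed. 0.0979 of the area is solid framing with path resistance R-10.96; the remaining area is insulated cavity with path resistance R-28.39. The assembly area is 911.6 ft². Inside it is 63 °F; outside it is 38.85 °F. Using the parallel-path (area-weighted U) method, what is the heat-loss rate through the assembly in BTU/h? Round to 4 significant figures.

896.2 BTU/h

U_eff = 0.9021/28.39 + 0.0979/10.96 = 0.031775 + 0.0089325 = 0.040708
R_eff = 1/U_eff = 24.565 ft²·°F·h/BTU
Q = 911.6 × (63 − 38.85) / 24.565 = 896.19 BTU/h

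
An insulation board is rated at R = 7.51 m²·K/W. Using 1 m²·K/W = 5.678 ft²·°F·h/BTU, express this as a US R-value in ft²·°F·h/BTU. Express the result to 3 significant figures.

R_US = 7.51 × 5.678 = 42.64

42.6 ft²·°F·h/BTU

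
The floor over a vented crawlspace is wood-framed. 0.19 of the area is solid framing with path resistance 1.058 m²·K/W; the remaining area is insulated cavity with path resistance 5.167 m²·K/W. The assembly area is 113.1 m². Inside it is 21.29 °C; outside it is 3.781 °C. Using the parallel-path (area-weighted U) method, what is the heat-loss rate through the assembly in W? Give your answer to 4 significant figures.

U_eff = 0.81/5.167 + 0.19/1.058 = 0.15676 + 0.17958 = 0.33635
R_eff = 1/U_eff = 2.9731 m²·K/W
Q = 113.1 × (21.29 − 3.781) / 2.9731 = 666.06 W

666.1 W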